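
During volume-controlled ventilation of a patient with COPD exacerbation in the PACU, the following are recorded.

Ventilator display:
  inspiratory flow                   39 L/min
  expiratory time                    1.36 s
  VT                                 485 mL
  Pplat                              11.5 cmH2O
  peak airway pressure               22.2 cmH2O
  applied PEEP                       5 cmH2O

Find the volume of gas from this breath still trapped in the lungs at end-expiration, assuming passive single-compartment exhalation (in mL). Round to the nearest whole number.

160

Flow: 39 L/min ÷ 60 = 0.65 L/s.
R = (PIP − Pplat)/V̇ = (22.2 − 11.5) / 0.65 = 10.7/0.65 = 16.462 cmH2O·s/L.
C = Vt/(Pplat − PEEP) = 485.0 / (11.5 − 5) = 485.0/6.5 = 74.615 mL/cmH2O.
τ = R × C = 16.462 × 0.07462 L/cmH2O = 1.228 s.
Fraction remaining = e^(−Te/τ) = e^(−1.36/1.228) = 0.3304.
Trapped volume = 485.0 × 0.3304 = 160.24 mL.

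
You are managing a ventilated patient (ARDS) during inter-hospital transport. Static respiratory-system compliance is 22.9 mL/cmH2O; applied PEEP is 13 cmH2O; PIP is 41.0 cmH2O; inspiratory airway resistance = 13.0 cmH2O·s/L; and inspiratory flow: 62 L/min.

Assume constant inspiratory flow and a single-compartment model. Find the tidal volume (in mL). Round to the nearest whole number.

334

Flow: 62 L/min ÷ 60 = 1.0333 L/s.
Equation of motion (constant flow): PIP = Vt/C + R·V̇ + PEEP.
Vt/C = PIP − R·V̇ − PEEP = 41.0 − 13.433 − 13 = 14.567 cmH2O.
Vt = C × 14.567 = 22.9 × 14.567 = 333.58 mL.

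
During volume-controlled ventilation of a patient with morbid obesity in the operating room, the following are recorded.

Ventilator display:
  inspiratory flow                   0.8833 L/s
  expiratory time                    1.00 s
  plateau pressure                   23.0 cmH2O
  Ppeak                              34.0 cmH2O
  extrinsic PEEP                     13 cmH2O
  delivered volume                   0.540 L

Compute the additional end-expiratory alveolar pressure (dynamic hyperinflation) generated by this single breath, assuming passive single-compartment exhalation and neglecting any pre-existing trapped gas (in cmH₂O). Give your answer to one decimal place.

R = (PIP − Pplat)/V̇ = (34.0 − 23.0) / 0.8833 = 11.0/0.8833 = 12.453 cmH2O·s/L.
C = Vt/(Pplat − PEEP) = 540.0 / (23.0 − 13) = 540.0/10.0 = 54.0 mL/cmH2O.
τ = R × C = 12.453 × 0.054 L/cmH2O = 0.6725 s.
Fraction remaining = e^(−Te/τ) = e^(−1.00/0.6725) = 0.2261; trapped volume = 540.0 × 0.2261 = 122.09 mL.
Additional alveolar pressure from trapping ≈ V_trapped / C = 122.09 / 54.0 = 2.261 cmH2O.

2.3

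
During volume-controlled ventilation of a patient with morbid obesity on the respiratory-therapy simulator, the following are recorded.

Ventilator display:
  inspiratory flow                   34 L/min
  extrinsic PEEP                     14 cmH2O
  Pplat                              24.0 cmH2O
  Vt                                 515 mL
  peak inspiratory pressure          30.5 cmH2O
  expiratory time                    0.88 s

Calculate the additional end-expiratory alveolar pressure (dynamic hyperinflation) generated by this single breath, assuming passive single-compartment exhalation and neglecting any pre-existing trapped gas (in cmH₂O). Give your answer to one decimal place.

2.3

Flow: 34 L/min ÷ 60 = 0.5667 L/s.
R = (PIP − Pplat)/V̇ = (30.5 − 24.0) / 0.5667 = 6.5/0.5667 = 11.47 cmH2O·s/L.
C = Vt/(Pplat − PEEP) = 515.0 / (24.0 − 14) = 515.0/10.0 = 51.5 mL/cmH2O.
τ = R × C = 11.47 × 0.0515 L/cmH2O = 0.5907 s.
Fraction remaining = e^(−Te/τ) = e^(−0.88/0.5907) = 0.2254; trapped volume = 515.0 × 0.2254 = 116.08 mL.
Additional alveolar pressure from trapping ≈ V_trapped / C = 116.08 / 51.5 = 2.254 cmH2O.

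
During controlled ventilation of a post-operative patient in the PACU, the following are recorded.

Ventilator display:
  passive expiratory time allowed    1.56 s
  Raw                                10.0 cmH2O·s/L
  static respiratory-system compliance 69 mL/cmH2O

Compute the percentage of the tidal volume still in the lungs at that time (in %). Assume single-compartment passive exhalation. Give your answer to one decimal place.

τ = R × C = 10.0 × 69 mL/cmH2O = 10.0 × 0.069 L/cmH2O = 0.69 s.
Passive exhalation: V(t)/V₀ = e^(−t/τ) = e^(−1.56/0.69) = 0.1043.
Fraction remaining = 0.1043 → 10.43%.

10.4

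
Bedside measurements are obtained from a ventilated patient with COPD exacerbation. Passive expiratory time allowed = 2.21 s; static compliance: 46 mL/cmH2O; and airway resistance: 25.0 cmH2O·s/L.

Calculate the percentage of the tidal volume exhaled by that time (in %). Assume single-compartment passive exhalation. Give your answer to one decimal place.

85.4

τ = R × C = 25.0 × 46 mL/cmH2O = 25.0 × 0.046 L/cmH2O = 1.15 s.
Passive exhalation: V(t)/V₀ = e^(−t/τ) = e^(−2.21/1.15) = 0.1464.
Fraction exhaled = 1 − 0.1464 = 0.8536 → 85.36%.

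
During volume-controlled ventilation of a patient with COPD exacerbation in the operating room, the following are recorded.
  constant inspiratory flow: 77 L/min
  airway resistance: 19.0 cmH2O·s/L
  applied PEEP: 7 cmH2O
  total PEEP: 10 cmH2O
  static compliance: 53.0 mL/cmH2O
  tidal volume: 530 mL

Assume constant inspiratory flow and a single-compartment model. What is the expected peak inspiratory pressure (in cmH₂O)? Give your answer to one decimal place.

Flow: 77 L/min ÷ 60 = 1.2833 L/s.
Total PEEP = 10 cmH2O (set 7 + intrinsic 3); this is the baseline alveolar pressure.
Equation of motion (constant flow): PIP = Vt/C + R·V̇ + PEEP.
PIP = 530/53.0 + 19.0×1.2833 + 10 = 10.0 + 24.383 + 10 = 44.383 cmH2O.

44.4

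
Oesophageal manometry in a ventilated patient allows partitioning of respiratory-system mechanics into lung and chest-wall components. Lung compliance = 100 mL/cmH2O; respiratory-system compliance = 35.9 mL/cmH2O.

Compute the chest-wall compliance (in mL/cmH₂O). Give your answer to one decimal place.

1/Ccw = 1/Crs − 1/CL.
1/Ccw = 1/35.9 − 1/100 = 0.01786.
Ccw = 55.991 mL/cmH2O.

56.0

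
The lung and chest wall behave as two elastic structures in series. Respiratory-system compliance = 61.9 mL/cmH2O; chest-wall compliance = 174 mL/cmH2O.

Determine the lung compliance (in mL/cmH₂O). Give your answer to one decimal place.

1/CL = 1/Crs − 1/Ccw.
1/CL = 1/61.9 − 1/174 = 0.01041.
CL = 96.061 mL/cmH2O.

96.1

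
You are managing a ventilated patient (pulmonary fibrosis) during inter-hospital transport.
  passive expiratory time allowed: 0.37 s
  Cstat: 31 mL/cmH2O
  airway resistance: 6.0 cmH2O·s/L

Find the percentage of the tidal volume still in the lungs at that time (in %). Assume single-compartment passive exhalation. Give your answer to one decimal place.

τ = R × C = 6.0 × 31 mL/cmH2O = 6.0 × 0.031 L/cmH2O = 0.186 s.
Passive exhalation: V(t)/V₀ = e^(−t/τ) = e^(−0.37/0.186) = 0.1368.
Fraction remaining = 0.1368 → 13.68%.

13.7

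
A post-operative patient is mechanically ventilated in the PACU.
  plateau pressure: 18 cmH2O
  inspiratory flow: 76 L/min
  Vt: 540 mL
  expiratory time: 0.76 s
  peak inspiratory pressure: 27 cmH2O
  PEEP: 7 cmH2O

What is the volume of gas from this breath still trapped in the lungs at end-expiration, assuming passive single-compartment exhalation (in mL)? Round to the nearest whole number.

61

Flow: 76 L/min ÷ 60 = 1.2667 L/s.
R = (PIP − Pplat)/V̇ = (27 − 18) / 1.2667 = 9.0/1.2667 = 7.105 cmH2O·s/L.
C = Vt/(Pplat − PEEP) = 540.0 / (18 − 7) = 540.0/11.0 = 49.091 mL/cmH2O.
τ = R × C = 7.105 × 0.04909 L/cmH2O = 0.3488 s.
Fraction remaining = e^(−Te/τ) = e^(−0.76/0.3488) = 0.1132.
Trapped volume = 540.0 × 0.1132 = 61.128 mL.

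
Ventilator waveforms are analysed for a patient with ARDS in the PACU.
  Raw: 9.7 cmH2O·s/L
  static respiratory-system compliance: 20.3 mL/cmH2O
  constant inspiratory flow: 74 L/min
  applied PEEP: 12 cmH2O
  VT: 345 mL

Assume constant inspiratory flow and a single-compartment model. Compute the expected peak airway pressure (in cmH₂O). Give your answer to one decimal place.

Flow: 74 L/min ÷ 60 = 1.2333 L/s.
Equation of motion (constant flow): PIP = Vt/C + R·V̇ + PEEP.
PIP = 345/20.3 + 9.7×1.2333 + 12 = 16.995 + 11.963 + 12 = 40.958 cmH2O.

41.0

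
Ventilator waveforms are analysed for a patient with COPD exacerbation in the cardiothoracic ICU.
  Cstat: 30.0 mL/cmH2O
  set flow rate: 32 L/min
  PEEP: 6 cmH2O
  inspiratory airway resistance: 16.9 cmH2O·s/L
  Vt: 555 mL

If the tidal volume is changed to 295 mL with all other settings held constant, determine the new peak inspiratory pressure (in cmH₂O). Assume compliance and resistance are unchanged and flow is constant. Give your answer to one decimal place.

24.8

Flow: 32 L/min ÷ 60 = 0.5333 L/s.
PIP = Vt/C + R·V̇ + PEEP (constant-flow equation of motion).
Only the elastic term changes: ΔPIP = ΔVt / C = (295 − 555) / 30.0 = -8.667 cmH2O.
Original PIP = 555/30.0 + 16.9×0.5333 + 6 = 33.513 cmH2O; new PIP = 33.513 + (-8.667) = 24.846 cmH2O.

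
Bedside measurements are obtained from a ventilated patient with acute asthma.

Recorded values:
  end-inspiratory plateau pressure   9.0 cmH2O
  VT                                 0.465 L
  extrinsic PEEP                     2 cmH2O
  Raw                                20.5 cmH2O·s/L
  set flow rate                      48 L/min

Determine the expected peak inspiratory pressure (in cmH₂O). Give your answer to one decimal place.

Flow: 48 L/min ÷ 60 = 0.8 L/s.
PIP = Pplat + Raw × flow = 9.0 + 20.5 × 0.8 = 9.0 + 16.4 = 25.4 cmH2O.

25.4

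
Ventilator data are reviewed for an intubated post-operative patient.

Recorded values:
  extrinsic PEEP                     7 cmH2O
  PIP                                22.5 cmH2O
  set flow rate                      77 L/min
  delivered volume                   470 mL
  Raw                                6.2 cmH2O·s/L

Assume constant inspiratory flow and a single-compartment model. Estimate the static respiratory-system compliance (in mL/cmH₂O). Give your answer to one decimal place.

Flow: 77 L/min ÷ 60 = 1.2833 L/s.
Equation of motion (constant flow): PIP = Vt/C + R·V̇ + PEEP.
Vt/C = PIP − R·V̇ − PEEP = 22.5 − 6.2×1.2833 − 7 = 22.5 − 7.956 − 7 = 7.544 cmH2O.
C = Vt / 7.544 = 470 / 7.544 = 62.301 mL/cmH2O.

62.3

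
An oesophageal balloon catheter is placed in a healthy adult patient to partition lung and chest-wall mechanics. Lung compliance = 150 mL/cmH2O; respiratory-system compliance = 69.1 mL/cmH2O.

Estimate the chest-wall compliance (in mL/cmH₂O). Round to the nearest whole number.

1/Ccw = 1/Crs − 1/CL.
1/Ccw = 1/69.1 − 1/150 = 0.007805.
Ccw = 128.12 mL/cmH2O.

128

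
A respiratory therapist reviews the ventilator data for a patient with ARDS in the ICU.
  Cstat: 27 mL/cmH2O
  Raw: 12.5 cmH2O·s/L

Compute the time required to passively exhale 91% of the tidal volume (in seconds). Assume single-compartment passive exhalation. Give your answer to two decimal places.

τ = R × C = 12.5 × 27 mL/cmH2O = 12.5 × 0.027 L/cmH2O = 0.3375 s.
Exhaled fraction f = 1 − e^(−t/τ) → t = −τ·ln(1 − f) = −0.3375·ln(0.09) = 0.8127 s.

0.81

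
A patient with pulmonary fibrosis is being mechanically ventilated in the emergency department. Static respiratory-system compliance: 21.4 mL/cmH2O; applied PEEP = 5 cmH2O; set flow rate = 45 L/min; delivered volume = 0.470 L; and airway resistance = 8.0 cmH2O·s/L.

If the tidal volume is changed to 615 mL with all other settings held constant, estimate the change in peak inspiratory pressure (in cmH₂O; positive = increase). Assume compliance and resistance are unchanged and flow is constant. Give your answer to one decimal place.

6.8

PIP = Vt/C + R·V̇ + PEEP (constant-flow equation of motion).
Only the elastic term changes: ΔPIP = ΔVt / C = (615 − 470) / 21.4 = 6.776 cmH2O.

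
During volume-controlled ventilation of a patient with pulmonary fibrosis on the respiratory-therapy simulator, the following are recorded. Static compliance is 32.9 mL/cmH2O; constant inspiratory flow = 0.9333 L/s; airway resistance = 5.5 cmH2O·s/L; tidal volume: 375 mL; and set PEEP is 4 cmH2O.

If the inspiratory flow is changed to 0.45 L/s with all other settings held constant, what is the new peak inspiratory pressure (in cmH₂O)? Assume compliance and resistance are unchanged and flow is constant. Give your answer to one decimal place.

PIP = Vt/C + R·V̇ + PEEP (constant-flow equation of motion).
Only the resistive term changes: ΔPIP = R × ΔV̇ = 5.5 × (0.45 − 0.9333) = 5.5 × -0.4833 = -2.658 cmH2O.
Original PIP = 375/32.9 + 5.5×0.9333 + 4 = 20.531 cmH2O; new PIP = 20.531 + (-2.658) = 17.873 cmH2O.

17.9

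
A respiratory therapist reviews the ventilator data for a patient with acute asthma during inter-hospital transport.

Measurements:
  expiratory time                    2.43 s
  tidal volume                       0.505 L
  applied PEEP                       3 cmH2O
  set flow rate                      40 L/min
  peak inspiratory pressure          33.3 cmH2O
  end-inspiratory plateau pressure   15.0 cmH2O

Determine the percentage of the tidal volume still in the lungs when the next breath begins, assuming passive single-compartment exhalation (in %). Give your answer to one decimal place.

Flow: 40 L/min ÷ 60 = 0.6667 L/s.
R = (PIP − Pplat)/V̇ = (33.3 − 15.0) / 0.6667 = 18.3/0.6667 = 27.449 cmH2O·s/L.
C = Vt/(Pplat − PEEP) = 505.0 / (15.0 − 3) = 505.0/12.0 = 42.083 mL/cmH2O.
τ = R × C = 27.449 × 0.04208 L/cmH2O = 1.155 s.
Fraction remaining at end-expiration = e^(−Te/τ) = e^(−2.43/1.155) = 0.122 → 12.2%.

12.2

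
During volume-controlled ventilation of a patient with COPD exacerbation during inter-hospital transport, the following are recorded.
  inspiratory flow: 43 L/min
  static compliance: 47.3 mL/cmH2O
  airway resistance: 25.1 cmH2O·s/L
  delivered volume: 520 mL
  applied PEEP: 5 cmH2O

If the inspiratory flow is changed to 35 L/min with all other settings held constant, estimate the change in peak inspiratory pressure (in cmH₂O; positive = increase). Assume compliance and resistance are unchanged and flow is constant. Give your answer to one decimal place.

-3.3

Flow: 43 L/min ÷ 60 = 0.7167 L/s.
New flow: 35 L/min ÷ 60 = 0.5833 L/s.
PIP = Vt/C + R·V̇ + PEEP (constant-flow equation of motion).
Only the resistive term changes: ΔPIP = R × ΔV̇ = 25.1 × (0.5833 − 0.7167) = 25.1 × -0.1334 = -3.348 cmH2O.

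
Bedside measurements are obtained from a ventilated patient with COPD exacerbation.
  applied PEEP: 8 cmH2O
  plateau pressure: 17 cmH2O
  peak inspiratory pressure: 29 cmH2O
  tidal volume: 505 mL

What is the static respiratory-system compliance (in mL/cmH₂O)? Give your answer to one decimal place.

Cstat = Vt / (Pplat − PEEP) = 505 / (17 − 8) = 505 / 9.0 = 56.111 mL/cmH2O.

56.1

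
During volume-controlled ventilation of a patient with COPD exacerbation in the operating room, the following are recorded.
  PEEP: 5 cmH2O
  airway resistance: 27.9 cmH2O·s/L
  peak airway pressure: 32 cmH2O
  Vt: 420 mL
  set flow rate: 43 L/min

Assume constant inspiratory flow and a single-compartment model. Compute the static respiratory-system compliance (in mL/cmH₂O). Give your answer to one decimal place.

60.0

Flow: 43 L/min ÷ 60 = 0.7167 L/s.
Equation of motion (constant flow): PIP = Vt/C + R·V̇ + PEEP.
Vt/C = PIP − R·V̇ − PEEP = 32 − 27.9×0.7167 − 5 = 32 − 19.996 − 5 = 7.004 cmH2O.
C = Vt / 7.004 = 420 / 7.004 = 59.966 mL/cmH2O.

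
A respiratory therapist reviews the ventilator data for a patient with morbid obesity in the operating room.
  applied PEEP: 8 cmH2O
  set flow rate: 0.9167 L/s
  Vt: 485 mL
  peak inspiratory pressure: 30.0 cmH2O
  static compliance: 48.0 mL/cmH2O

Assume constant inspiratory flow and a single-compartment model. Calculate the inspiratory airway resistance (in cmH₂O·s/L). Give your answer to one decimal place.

13.0

Equation of motion (constant flow): PIP = Vt/C + R·V̇ + PEEP.
R·V̇ = PIP − Vt/C − PEEP = 30.0 − 485/48.0 − 8 = 30.0 − 10.104 − 8 = 11.896 cmH2O.
R = 11.896 / 0.9167 = 12.977 cmH2O·s/L.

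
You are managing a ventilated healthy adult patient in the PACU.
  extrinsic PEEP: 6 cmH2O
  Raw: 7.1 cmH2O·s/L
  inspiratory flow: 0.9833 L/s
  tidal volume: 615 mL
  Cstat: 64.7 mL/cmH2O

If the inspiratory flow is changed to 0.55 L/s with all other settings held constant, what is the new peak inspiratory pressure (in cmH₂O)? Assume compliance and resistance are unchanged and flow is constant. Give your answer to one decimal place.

PIP = Vt/C + R·V̇ + PEEP (constant-flow equation of motion).
Only the resistive term changes: ΔPIP = R × ΔV̇ = 7.1 × (0.55 − 0.9833) = 7.1 × -0.4333 = -3.076 cmH2O.
Original PIP = 615/64.7 + 7.1×0.9833 + 6 = 22.487 cmH2O; new PIP = 22.487 + (-3.076) = 19.411 cmH2O.

19.4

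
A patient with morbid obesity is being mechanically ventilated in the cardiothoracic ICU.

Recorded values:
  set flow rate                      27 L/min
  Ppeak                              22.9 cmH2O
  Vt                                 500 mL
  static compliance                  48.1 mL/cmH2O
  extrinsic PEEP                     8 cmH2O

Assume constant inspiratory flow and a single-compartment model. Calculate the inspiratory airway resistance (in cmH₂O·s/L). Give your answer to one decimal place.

Flow: 27 L/min ÷ 60 = 0.45 L/s.
Equation of motion (constant flow): PIP = Vt/C + R·V̇ + PEEP.
R·V̇ = PIP − Vt/C − PEEP = 22.9 − 500/48.1 − 8 = 22.9 − 10.395 − 8 = 4.505 cmH2O.
R = 4.505 / 0.45 = 10.011 cmH2O·s/L.

10.0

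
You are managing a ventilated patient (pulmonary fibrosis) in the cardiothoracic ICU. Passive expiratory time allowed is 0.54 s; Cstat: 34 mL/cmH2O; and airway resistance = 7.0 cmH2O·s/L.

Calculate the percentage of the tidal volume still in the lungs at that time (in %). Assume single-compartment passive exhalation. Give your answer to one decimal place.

10.3

τ = R × C = 7.0 × 34 mL/cmH2O = 7.0 × 0.034 L/cmH2O = 0.238 s.
Passive exhalation: V(t)/V₀ = e^(−t/τ) = e^(−0.54/0.238) = 0.1034.
Fraction remaining = 0.1034 → 10.34%.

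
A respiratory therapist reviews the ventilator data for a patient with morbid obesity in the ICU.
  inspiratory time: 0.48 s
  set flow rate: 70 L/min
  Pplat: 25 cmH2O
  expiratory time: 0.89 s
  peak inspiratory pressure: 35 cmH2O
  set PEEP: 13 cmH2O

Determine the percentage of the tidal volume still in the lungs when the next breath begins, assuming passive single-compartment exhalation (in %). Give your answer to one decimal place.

Flow: 70 L/min ÷ 60 = 1.1667 L/s.
Vt = flow × Ti = 1.1667 L/s × 0.48 s × 1000 mL/L = 560.02 mL.
R = (PIP − Pplat)/V̇ = (35 − 25) / 1.1667 = 10.0/1.1667 = 8.571 cmH2O·s/L.
C = Vt/(Pplat − PEEP) = 560.02 / (25 − 13) = 560.02/12.0 = 46.668 mL/cmH2O.
τ = R × C = 8.571 × 0.04667 L/cmH2O = 0.4 s.
Fraction remaining at end-expiration = e^(−Te/τ) = e^(−0.89/0.4) = 0.1081 → 10.81%.

10.8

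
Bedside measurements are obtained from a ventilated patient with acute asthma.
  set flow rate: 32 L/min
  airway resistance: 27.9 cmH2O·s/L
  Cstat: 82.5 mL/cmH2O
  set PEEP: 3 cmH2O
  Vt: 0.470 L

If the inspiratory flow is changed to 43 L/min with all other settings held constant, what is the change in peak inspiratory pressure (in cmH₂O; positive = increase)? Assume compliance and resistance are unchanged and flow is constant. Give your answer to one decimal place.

Flow: 32 L/min ÷ 60 = 0.5333 L/s.
New flow: 43 L/min ÷ 60 = 0.7167 L/s.
PIP = Vt/C + R·V̇ + PEEP (constant-flow equation of motion).
Only the resistive term changes: ΔPIP = R × ΔV̇ = 27.9 × (0.7167 − 0.5333) = 27.9 × 0.1834 = 5.117 cmH2O.

5.1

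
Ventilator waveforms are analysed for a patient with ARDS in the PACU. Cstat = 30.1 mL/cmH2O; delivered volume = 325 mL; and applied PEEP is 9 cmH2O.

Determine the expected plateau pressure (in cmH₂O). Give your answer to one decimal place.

Pplat = PEEP + Vt / Cstat = 9 + 325 / 30.1 = 9 + 10.797 = 19.797 cmH2O.

19.8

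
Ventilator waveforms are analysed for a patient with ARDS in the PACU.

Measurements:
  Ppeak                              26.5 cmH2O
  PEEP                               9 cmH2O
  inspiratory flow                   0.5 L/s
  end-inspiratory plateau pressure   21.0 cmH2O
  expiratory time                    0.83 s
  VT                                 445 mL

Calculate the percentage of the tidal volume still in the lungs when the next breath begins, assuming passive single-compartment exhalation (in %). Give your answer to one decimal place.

13.1

R = (PIP − Pplat)/V̇ = (26.5 − 21.0) / 0.5 = 5.5/0.5 = 11.0 cmH2O·s/L.
C = Vt/(Pplat − PEEP) = 445.0 / (21.0 − 9) = 445.0/12.0 = 37.083 mL/cmH2O.
τ = R × C = 11.0 × 0.03708 L/cmH2O = 0.4079 s.
Fraction remaining at end-expiration = e^(−Te/τ) = e^(−0.83/0.4079) = 0.1307 → 13.07%.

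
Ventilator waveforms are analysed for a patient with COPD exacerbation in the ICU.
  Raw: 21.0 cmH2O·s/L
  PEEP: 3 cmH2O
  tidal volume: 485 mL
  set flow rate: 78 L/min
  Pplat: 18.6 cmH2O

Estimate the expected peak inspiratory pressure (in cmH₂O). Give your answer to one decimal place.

45.9

Flow: 78 L/min ÷ 60 = 1.3 L/s.
PIP = Pplat + Raw × flow = 18.6 + 21.0 × 1.3 = 18.6 + 27.3 = 45.9 cmH2O.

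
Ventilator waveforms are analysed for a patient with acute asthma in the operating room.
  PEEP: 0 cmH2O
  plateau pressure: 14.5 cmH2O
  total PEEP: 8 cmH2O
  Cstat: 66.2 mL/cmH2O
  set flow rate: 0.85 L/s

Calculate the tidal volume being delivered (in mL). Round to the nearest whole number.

End-expiratory occlusion gives total PEEP = 8 cmH2O (intrinsic PEEP = 8 − 0 = 8). Use total PEEP for the elastic gradient.
Vt = Cstat × (Pplat − PEEPtotal) = 66.2 × (14.5 − 8) = 66.2 × 6.5 = 430.3 mL.

430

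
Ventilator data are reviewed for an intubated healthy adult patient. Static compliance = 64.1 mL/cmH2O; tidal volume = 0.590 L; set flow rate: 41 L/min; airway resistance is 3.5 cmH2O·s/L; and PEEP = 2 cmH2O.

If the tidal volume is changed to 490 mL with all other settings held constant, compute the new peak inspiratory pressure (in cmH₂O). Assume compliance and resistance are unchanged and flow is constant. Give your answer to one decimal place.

Flow: 41 L/min ÷ 60 = 0.6833 L/s.
PIP = Vt/C + R·V̇ + PEEP (constant-flow equation of motion).
Only the elastic term changes: ΔPIP = ΔVt / C = (490 − 590) / 64.1 = -1.56 cmH2O.
Original PIP = 590/64.1 + 3.5×0.6833 + 2 = 13.596 cmH2O; new PIP = 13.596 + (-1.56) = 12.036 cmH2O.

12.0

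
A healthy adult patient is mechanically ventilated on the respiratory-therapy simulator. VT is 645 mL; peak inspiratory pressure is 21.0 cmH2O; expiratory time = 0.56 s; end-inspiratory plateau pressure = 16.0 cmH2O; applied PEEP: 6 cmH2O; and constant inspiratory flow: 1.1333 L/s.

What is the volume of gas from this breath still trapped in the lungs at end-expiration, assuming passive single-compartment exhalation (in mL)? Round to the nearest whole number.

90

R = (PIP − Pplat)/V̇ = (21.0 − 16.0) / 1.1333 = 5.0/1.1333 = 4.412 cmH2O·s/L.
C = Vt/(Pplat − PEEP) = 645.0 / (16.0 − 6) = 645.0/10.0 = 64.5 mL/cmH2O.
τ = R × C = 4.412 × 0.0645 L/cmH2O = 0.2846 s.
Fraction remaining = e^(−Te/τ) = e^(−0.56/0.2846) = 0.1398.
Trapped volume = 645.0 × 0.1398 = 90.171 mL.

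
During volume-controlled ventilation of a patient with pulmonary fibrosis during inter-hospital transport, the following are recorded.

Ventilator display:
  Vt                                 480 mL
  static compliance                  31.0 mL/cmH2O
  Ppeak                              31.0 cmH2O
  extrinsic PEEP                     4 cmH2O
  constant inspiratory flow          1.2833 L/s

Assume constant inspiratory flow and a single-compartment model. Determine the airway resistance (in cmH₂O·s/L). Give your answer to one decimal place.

9.0

Equation of motion (constant flow): PIP = Vt/C + R·V̇ + PEEP.
R·V̇ = PIP − Vt/C − PEEP = 31.0 − 480/31.0 − 4 = 31.0 − 15.484 − 4 = 11.516 cmH2O.
R = 11.516 / 1.2833 = 8.974 cmH2O·s/L.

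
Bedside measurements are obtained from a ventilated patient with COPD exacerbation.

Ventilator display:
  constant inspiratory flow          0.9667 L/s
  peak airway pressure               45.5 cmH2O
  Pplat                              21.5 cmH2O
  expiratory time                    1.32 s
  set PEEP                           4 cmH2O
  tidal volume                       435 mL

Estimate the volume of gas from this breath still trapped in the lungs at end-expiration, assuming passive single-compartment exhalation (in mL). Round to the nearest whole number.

51

R = (PIP − Pplat)/V̇ = (45.5 − 21.5) / 0.9667 = 24.0/0.9667 = 24.827 cmH2O·s/L.
C = Vt/(Pplat − PEEP) = 435.0 / (21.5 − 4) = 435.0/17.5 = 24.857 mL/cmH2O.
τ = R × C = 24.827 × 0.02486 L/cmH2O = 0.6172 s.
Fraction remaining = e^(−Te/τ) = e^(−1.32/0.6172) = 0.1178.
Trapped volume = 435.0 × 0.1178 = 51.243 mL.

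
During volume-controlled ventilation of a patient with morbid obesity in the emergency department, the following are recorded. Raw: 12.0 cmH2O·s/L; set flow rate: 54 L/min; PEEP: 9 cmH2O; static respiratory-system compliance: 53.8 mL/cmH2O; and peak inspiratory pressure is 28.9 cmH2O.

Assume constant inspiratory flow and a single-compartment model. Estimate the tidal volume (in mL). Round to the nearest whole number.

490

Flow: 54 L/min ÷ 60 = 0.9 L/s.
Equation of motion (constant flow): PIP = Vt/C + R·V̇ + PEEP.
Vt/C = PIP − R·V̇ − PEEP = 28.9 − 10.8 − 9 = 9.1 cmH2O.
Vt = C × 9.1 = 53.8 × 9.1 = 489.58 mL.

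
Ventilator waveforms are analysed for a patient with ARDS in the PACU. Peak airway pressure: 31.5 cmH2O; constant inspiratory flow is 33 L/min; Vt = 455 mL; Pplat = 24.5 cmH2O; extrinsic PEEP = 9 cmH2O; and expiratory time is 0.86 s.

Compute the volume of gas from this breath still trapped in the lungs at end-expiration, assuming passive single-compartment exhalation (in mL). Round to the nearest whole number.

Flow: 33 L/min ÷ 60 = 0.55 L/s.
R = (PIP − Pplat)/V̇ = (31.5 − 24.5) / 0.55 = 7.0/0.55 = 12.727 cmH2O·s/L.
C = Vt/(Pplat − PEEP) = 455.0 / (24.5 − 9) = 455.0/15.5 = 29.355 mL/cmH2O.
τ = R × C = 12.727 × 0.02936 L/cmH2O = 0.3737 s.
Fraction remaining = e^(−Te/τ) = e^(−0.86/0.3737) = 0.1001.
Trapped volume = 455.0 × 0.1001 = 45.546 mL.

46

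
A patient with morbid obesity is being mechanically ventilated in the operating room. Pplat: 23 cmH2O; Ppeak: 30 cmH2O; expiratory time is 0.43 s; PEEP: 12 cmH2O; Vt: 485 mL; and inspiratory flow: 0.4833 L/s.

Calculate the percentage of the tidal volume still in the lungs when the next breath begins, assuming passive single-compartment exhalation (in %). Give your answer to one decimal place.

R = (PIP − Pplat)/V̇ = (30 − 23) / 0.4833 = 7.0/0.4833 = 14.484 cmH2O·s/L.
C = Vt/(Pplat − PEEP) = 485.0 / (23 − 12) = 485.0/11.0 = 44.091 mL/cmH2O.
τ = R × C = 14.484 × 0.04409 L/cmH2O = 0.6386 s.
Fraction remaining at end-expiration = e^(−Te/τ) = e^(−0.43/0.6386) = 0.51 → 51.0%.

51.0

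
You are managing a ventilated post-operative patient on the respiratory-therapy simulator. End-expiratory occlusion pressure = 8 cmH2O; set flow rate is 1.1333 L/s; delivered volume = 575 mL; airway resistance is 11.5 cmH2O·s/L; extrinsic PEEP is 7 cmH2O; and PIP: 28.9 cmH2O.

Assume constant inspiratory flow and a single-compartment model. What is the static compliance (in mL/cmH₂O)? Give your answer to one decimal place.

73.1

Total PEEP = 8 cmH2O (set 7 + intrinsic 1); this is the baseline alveolar pressure.
Equation of motion (constant flow): PIP = Vt/C + R·V̇ + PEEP.
Vt/C = PIP − R·V̇ − PEEP = 28.9 − 11.5×1.1333 − 8 = 28.9 − 13.033 − 8 = 7.867 cmH2O.
C = Vt / 7.867 = 575 / 7.867 = 73.09 mL/cmH2O.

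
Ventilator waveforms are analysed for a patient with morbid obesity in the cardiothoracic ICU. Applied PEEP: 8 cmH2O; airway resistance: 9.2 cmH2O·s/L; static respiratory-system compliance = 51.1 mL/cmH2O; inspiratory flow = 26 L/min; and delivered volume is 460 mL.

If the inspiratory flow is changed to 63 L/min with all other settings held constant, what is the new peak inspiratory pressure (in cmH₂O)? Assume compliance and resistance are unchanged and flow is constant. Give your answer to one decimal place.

26.7

Flow: 26 L/min ÷ 60 = 0.4333 L/s.
New flow: 63 L/min ÷ 60 = 1.05 L/s.
PIP = Vt/C + R·V̇ + PEEP (constant-flow equation of motion).
Only the resistive term changes: ΔPIP = R × ΔV̇ = 9.2 × (1.05 − 0.4333) = 9.2 × 0.6167 = 5.674 cmH2O.
Original PIP = 460/51.1 + 9.2×0.4333 + 8 = 20.988 cmH2O; new PIP = 20.988 + (5.674) = 26.662 cmH2O.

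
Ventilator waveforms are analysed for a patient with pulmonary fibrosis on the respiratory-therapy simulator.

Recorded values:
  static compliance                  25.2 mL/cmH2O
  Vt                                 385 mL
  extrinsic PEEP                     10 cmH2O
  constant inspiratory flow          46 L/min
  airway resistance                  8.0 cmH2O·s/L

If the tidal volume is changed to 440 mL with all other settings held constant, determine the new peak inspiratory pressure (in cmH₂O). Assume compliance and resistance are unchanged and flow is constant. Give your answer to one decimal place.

Flow: 46 L/min ÷ 60 = 0.7667 L/s.
PIP = Vt/C + R·V̇ + PEEP (constant-flow equation of motion).
Only the elastic term changes: ΔPIP = ΔVt / C = (440 − 385) / 25.2 = 2.183 cmH2O.
Original PIP = 385/25.2 + 8.0×0.7667 + 10 = 31.411 cmH2O; new PIP = 31.411 + (2.183) = 33.594 cmH2O.

33.6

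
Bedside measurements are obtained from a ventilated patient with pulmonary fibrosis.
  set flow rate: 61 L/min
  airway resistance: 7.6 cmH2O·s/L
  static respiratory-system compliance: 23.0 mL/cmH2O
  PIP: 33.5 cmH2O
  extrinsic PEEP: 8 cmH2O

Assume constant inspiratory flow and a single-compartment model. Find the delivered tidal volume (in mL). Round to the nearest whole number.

409

Flow: 61 L/min ÷ 60 = 1.0167 L/s.
Equation of motion (constant flow): PIP = Vt/C + R·V̇ + PEEP.
Vt/C = PIP − R·V̇ − PEEP = 33.5 − 7.727 − 8 = 17.773 cmH2O.
Vt = C × 17.773 = 23.0 × 17.773 = 408.78 mL.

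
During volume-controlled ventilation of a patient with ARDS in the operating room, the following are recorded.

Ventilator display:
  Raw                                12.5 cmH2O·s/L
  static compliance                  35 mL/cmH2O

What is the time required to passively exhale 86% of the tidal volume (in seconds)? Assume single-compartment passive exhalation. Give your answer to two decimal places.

0.86

τ = R × C = 12.5 × 35 mL/cmH2O = 12.5 × 0.035 L/cmH2O = 0.4375 s.
Exhaled fraction f = 1 − e^(−t/τ) → t = −τ·ln(1 − f) = −0.4375·ln(0.14) = 0.8602 s.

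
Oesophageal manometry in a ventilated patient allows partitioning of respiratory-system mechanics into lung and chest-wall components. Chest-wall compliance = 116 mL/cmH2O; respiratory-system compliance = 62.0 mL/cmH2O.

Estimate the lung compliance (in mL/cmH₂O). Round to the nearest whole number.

1/CL = 1/Crs − 1/Ccw.
1/CL = 1/62.0 − 1/116 = 0.007508.
CL = 133.19 mL/cmH2O.

133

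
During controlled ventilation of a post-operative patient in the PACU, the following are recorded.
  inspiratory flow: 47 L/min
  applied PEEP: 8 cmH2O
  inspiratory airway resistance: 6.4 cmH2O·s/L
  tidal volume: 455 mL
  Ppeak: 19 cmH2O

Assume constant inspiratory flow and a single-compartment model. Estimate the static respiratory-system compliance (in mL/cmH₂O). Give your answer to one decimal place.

76.0

Flow: 47 L/min ÷ 60 = 0.7833 L/s.
Equation of motion (constant flow): PIP = Vt/C + R·V̇ + PEEP.
Vt/C = PIP − R·V̇ − PEEP = 19 − 6.4×0.7833 − 8 = 19 − 5.013 − 8 = 5.987 cmH2O.
C = Vt / 5.987 = 455 / 5.987 = 75.998 mL/cmH2O.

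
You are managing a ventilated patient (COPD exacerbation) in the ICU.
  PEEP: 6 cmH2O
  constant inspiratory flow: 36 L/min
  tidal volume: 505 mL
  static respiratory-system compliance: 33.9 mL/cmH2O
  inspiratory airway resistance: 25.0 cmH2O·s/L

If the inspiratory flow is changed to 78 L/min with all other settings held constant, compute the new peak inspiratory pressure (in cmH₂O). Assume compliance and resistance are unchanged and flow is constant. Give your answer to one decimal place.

53.4

Flow: 36 L/min ÷ 60 = 0.6 L/s.
New flow: 78 L/min ÷ 60 = 1.3 L/s.
PIP = Vt/C + R·V̇ + PEEP (constant-flow equation of motion).
Only the resistive term changes: ΔPIP = R × ΔV̇ = 25.0 × (1.3 − 0.6) = 25.0 × 0.7 = 17.5 cmH2O.
Original PIP = 505/33.9 + 25.0×0.6 + 6 = 35.897 cmH2O; new PIP = 35.897 + (17.5) = 53.397 cmH2O.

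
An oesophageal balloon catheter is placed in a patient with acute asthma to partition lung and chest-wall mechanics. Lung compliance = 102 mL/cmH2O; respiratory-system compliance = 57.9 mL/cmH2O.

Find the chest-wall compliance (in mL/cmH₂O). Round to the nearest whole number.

134

1/Ccw = 1/Crs − 1/CL.
1/Ccw = 1/57.9 − 1/102 = 0.007467.
Ccw = 133.92 mL/cmH2O.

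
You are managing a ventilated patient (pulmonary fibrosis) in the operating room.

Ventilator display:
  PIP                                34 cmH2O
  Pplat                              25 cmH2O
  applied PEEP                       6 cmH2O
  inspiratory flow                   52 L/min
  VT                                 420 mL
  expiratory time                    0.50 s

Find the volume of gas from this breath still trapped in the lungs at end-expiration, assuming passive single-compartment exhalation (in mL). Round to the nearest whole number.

Flow: 52 L/min ÷ 60 = 0.8667 L/s.
R = (PIP − Pplat)/V̇ = (34 − 25) / 0.8667 = 9.0/0.8667 = 10.384 cmH2O·s/L.
C = Vt/(Pplat − PEEP) = 420.0 / (25 − 6) = 420.0/19.0 = 22.105 mL/cmH2O.
τ = R × C = 10.384 × 0.02211 L/cmH2O = 0.2296 s.
Fraction remaining = e^(−Te/τ) = e^(−0.50/0.2296) = 0.1133.
Trapped volume = 420.0 × 0.1133 = 47.586 mL.

48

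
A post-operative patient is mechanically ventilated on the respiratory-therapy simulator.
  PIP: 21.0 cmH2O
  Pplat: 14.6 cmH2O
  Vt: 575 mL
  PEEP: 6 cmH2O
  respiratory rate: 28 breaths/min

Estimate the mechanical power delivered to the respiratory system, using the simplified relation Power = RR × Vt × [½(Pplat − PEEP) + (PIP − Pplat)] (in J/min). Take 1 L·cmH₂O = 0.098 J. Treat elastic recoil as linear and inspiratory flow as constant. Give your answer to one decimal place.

16.9

Per-breath work = Vt × [½(Pplat−PEEP) + (PIP−Pplat)] = 0.575 × [0.5×8.6 + 6.4] = 0.575 × 10.7 = 6.153 L·cmH2O.
Power = 28 × 6.153 = 172.28 L·cmH2O/min.
× 0.098 J/(L·cmH2O) → 16.883 J/min.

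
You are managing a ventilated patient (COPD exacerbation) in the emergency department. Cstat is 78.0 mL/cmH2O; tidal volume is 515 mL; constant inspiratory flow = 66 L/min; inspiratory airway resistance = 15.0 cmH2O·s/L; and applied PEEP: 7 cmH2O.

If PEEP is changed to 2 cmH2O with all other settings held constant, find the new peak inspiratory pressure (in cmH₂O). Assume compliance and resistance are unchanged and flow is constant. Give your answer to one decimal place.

25.1

Flow: 66 L/min ÷ 60 = 1.1 L/s.
PIP = Vt/C + R·V̇ + PEEP (constant-flow equation of motion).
Only the baseline term changes: ΔPIP = ΔPEEP = 2 − 7 = -5.0 cmH2O.
Original PIP = 515/78.0 + 15.0×1.1 + 7 = 30.103 cmH2O; new PIP = 30.103 + (-5.0) = 25.103 cmH2O.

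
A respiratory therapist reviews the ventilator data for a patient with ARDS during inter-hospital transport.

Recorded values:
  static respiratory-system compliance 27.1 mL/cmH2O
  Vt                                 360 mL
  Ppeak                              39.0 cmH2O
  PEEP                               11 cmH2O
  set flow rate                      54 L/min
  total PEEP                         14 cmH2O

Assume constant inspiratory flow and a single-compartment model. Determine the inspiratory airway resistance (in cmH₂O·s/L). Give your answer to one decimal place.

Flow: 54 L/min ÷ 60 = 0.9 L/s.
Total PEEP = 14 cmH2O (set 11 + intrinsic 3); this is the baseline alveolar pressure.
Equation of motion (constant flow): PIP = Vt/C + R·V̇ + PEEP.
R·V̇ = PIP − Vt/C − PEEP = 39.0 − 360/27.1 − 14 = 39.0 − 13.284 − 14 = 11.716 cmH2O.
R = 11.716 / 0.9 = 13.018 cmH2O·s/L.

13.0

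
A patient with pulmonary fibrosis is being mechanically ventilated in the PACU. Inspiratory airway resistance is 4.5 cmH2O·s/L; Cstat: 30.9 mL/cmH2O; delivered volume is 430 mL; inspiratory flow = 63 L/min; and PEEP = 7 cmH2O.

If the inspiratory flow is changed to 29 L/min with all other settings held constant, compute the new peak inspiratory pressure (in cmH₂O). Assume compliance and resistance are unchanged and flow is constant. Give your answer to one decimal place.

Flow: 63 L/min ÷ 60 = 1.05 L/s.
New flow: 29 L/min ÷ 60 = 0.4833 L/s.
PIP = Vt/C + R·V̇ + PEEP (constant-flow equation of motion).
Only the resistive term changes: ΔPIP = R × ΔV̇ = 4.5 × (0.4833 − 1.05) = 4.5 × -0.5667 = -2.55 cmH2O.
Original PIP = 430/30.9 + 4.5×1.05 + 7 = 25.641 cmH2O; new PIP = 25.641 + (-2.55) = 23.091 cmH2O.

23.1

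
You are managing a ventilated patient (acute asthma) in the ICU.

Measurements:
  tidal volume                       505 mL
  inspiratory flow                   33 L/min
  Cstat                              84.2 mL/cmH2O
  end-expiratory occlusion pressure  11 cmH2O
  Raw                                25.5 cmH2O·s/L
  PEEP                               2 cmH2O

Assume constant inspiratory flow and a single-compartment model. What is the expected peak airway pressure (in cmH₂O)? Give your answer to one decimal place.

Flow: 33 L/min ÷ 60 = 0.55 L/s.
Total PEEP = 11 cmH2O (set 2 + intrinsic 9); this is the baseline alveolar pressure.
Equation of motion (constant flow): PIP = Vt/C + R·V̇ + PEEP.
PIP = 505/84.2 + 25.5×0.55 + 11 = 5.998 + 14.025 + 11 = 31.023 cmH2O.

31.0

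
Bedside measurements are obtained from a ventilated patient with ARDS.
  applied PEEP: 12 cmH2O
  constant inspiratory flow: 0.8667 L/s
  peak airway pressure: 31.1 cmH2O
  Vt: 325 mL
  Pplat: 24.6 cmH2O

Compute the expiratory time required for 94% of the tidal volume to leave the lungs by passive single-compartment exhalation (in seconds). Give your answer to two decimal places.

R = (PIP − Pplat)/V̇ = (31.1 − 24.6) / 0.8667 = 6.5/0.8667 = 7.5 cmH2O·s/L.
C = Vt/(Pplat − PEEP) = 325.0 / (24.6 − 12) = 325.0/12.6 = 25.794 mL/cmH2O.
τ = R × C = 7.5 × 0.02579 L/cmH2O = 0.1934 s.
t = −τ·ln(1 − 0.94) = −0.1934·ln(0.06) = 0.5441 s.

0.54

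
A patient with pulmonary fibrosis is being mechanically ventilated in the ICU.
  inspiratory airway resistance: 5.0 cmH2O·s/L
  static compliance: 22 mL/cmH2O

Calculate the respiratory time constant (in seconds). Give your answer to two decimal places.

τ = R × C = 5.0 × 22 mL/cmH2O = 5.0 × 0.022 L/cmH2O = 0.11 s.

0.11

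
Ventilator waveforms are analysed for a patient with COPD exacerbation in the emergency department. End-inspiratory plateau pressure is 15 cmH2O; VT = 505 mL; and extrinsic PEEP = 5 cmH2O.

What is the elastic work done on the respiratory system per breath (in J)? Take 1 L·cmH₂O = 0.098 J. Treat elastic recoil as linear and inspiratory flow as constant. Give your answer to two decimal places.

0.25

Elastic work ≈ ½ × (Pplat − PEEP) × Vt = 0.5 × (15 − 5) × 0.505 L = 0.5 × 10.0 × 0.505 = 2.525 L·cmH2O.
× 0.098 J/(L·cmH2O) → 0.2475 J.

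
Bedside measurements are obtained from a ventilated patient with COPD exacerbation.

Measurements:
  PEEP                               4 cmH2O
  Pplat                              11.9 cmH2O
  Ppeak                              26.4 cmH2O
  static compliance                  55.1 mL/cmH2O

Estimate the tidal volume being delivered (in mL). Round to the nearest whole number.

Vt = Cstat × (Pplat − PEEP) = 55.1 × (11.9 − 4) = 55.1 × 7.9 = 435.29 mL.

435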